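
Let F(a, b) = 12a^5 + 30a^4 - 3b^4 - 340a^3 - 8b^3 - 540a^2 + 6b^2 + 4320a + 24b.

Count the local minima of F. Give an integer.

2

F separates as a function of a plus a function of b, so ∇F=0 decouples.
∂F/∂a = 60(a - 3)(a - 2)(a + 3)(a + 4) = 0 at a ∈ {-4, -3, 2, 3}; ∂F/∂b = -12(b - 1)(b + 1)(b + 2) = 0 at b ∈ {-2, -1, 1}.
The Hessian is diagonal: diag(F_aa, F_bb). Second derivatives: F_aa(-4)=-2520, F_aa(-3)=1800, F_aa(2)=-1800, F_aa(3)=2520; F_bb(-2)=-36, F_bb(-1)=24, F_bb(1)=-72.
Local minima occur where both diagonal entries positive: (-3, -1), (3, -1). Count: 2.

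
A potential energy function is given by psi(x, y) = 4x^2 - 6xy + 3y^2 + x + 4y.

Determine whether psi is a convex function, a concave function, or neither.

convex

psi is quadratic, so its Hessian is the constant matrix H = [[8, -6], [-6, 6]].
det(H) = 12, tr(H) = 14.
det(H) > 0 and tr(H) > 0, so H is positive definite everywhere: convex.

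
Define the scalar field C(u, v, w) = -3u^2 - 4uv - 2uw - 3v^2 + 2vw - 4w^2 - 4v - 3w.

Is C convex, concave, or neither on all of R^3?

concave

C is quadratic, so its Hessian is the constant matrix H = [[-6, -4, -2], [-4, -6, 2], [-2, 2, -8]].
Leading principal minors: -6, 20, -80.
Signs alternate −, +, − ⇒ H ≺ 0 ⇒ concave.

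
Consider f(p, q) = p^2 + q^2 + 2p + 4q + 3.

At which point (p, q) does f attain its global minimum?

(-1, -2)

f(p,q) separates as A(p) + B(q) + 3, so its minimum is min A + min B + 3.
A'(p) = 2p + 2 vanishes at p ∈ {-1}; B'(q) = 2q + 4 vanishes at q ∈ {-2}.
Local minima of A (where A''>0): A(-1)=-1. Local minima of B: B(-2)=-4.
So the global minimum of f is A(-1) + B(-2) + 3 = -1 − 4 + 3 = -2, attained at (-1, -2).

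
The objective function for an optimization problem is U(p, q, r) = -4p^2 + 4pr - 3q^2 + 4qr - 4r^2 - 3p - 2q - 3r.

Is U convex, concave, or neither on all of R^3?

concave

U is quadratic, so its Hessian is the constant matrix H = [[-8, 0, 4], [0, -6, 4], [4, 4, -8]].
Leading principal minors: -8, 48, -160.
Signs alternate −, +, − ⇒ H ≺ 0 ⇒ concave.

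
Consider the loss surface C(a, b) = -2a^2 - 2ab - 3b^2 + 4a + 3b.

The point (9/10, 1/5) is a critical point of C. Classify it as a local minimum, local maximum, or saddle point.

The Hessian of C is constant: H = [[-4, -2], [-2, -6]].
det(H) = (-4)·(-6) − (-2)² = 20.
det(H) > 0 and tr(H) = -10 < 0, so H is negative definite and the point is a local maximum.

local maximum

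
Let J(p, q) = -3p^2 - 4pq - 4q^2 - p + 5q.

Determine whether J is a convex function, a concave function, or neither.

concave

J is quadratic, so its Hessian is the constant matrix H = [[-6, -4], [-4, -8]].
det(H) = 32, tr(H) = -14.
det(H) > 0 and tr(H) < 0, so H is negative definite everywhere: concave.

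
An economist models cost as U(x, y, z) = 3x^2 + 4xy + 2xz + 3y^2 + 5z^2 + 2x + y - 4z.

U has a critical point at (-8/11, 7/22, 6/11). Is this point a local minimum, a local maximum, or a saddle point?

local minimum

The Hessian is constant: H = [[6, 4, 2], [4, 6, 0], [2, 0, 10]].
Leading principal minors: Δ₁ = 6, Δ₂ = 20, Δ₃ = 176.
All leading minors are positive, so H is positive definite: a local minimum.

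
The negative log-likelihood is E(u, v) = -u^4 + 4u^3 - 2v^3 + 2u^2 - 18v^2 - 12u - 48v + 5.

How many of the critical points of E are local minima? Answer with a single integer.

1

E separates as a function of u plus a function of v, so ∇E=0 decouples.
∂E/∂u = -4(u - 3)(u - 1)(u + 1) = 0 at u ∈ {-1, 1, 3}; ∂E/∂v = -6(v + 2)(v + 4) = 0 at v ∈ {-4, -2}.
The Hessian is diagonal: diag(E_uu, E_vv). Second derivatives: E_uu(-1)=-32, E_uu(1)=16, E_uu(3)=-32; E_vv(-4)=12, E_vv(-2)=-12.
Local minima occur where both diagonal entries positive: (1, -4). Count: 1.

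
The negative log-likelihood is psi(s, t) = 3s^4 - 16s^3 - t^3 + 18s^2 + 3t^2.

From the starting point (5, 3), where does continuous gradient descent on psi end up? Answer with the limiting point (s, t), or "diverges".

diverges

psi is separable, so gradient descent decouples: s follows -∂psi/∂s, t follows -∂psi/∂t.
∂psi/∂s = 12s(s - 3)(s - 1); at s=5 this is 480, so s decreases.
∂psi/∂t = -3t(t - 2); at t=3 this is -9, so t increases.
The t-coordinate has no critical point in that direction and runs off to infinity.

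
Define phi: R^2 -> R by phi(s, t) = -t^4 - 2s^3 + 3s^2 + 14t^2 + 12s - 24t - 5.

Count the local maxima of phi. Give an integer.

phi separates as a function of s plus a function of t, so ∇phi=0 decouples.
∂phi/∂s = -6(s - 2)(s + 1) = 0 at s ∈ {-1, 2}; ∂phi/∂t = -4(t - 2)(t - 1)(t + 3) = 0 at t ∈ {-3, 1, 2}.
The Hessian is diagonal: diag(phi_ss, phi_tt). Second derivatives: phi_ss(-1)=18, phi_ss(2)=-18; phi_tt(-3)=-80, phi_tt(1)=16, phi_tt(2)=-20.
Local maxima occur where both diagonal entries negative: (2, -3), (2, 2). Count: 2.

2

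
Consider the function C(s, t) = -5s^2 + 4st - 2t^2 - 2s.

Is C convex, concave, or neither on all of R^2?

concave

C is quadratic, so its Hessian is the constant matrix H = [[-10, 4], [4, -4]].
det(H) = 24, tr(H) = -14.
det(H) > 0 and tr(H) < 0, so H is negative definite everywhere: concave.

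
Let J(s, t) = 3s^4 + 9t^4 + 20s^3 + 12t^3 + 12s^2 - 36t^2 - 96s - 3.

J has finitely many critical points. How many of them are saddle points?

4

J separates as a function of s plus a function of t, so ∇J=0 decouples.
∂J/∂s = 12(s - 1)(s + 2)(s + 4) = 0 at s ∈ {-4, -2, 1}; ∂J/∂t = 36t(t - 1)(t + 2) = 0 at t ∈ {-2, 0, 1}.
The Hessian is diagonal: diag(J_ss, J_tt). Second derivatives: J_ss(-4)=120, J_ss(-2)=-72, J_ss(1)=180; J_tt(-2)=216, J_tt(0)=-72, J_tt(1)=108.
Saddle points occur where the two diagonal entries have opposite signs: (-4, 0), (-2, -2), (-2, 1), (1, 0). Count: 4.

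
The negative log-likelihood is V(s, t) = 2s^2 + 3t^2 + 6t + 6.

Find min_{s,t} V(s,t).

3

V(s,t) separates as P(s) + Q(t) + 6, so its minimum is min P + min Q + 6.
P'(s) = 4s vanishes at s ∈ {0}; Q'(t) = 6(t + 1) vanishes at t ∈ {-1}.
Local minima of P (where P''>0): P(0)=0. Local minima of Q: Q(-1)=-3.
So the global minimum of V is P(0) + Q(-1) + 6 = 0 − 3 + 6 = 3, attained at (0, -1).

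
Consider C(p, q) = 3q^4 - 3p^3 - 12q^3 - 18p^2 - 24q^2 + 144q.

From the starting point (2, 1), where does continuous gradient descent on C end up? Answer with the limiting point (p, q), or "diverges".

diverges

C is separable, so gradient descent decouples: p follows -∂C/∂p, q follows -∂C/∂q.
∂C/∂p = -9p(p + 4); at p=2 this is -108, so p increases.
∂C/∂q = 12(q - 3)(q - 2)(q + 2); at q=1 this is 72, so q decreases.
The p-coordinate has no critical point in that direction and runs off to infinity.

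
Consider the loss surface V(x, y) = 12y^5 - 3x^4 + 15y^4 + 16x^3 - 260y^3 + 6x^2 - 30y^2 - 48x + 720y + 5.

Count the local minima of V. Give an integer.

2

V separates as a function of x plus a function of y, so ∇V=0 decouples.
∂V/∂x = -12(x - 4)(x - 1)(x + 1) = 0 at x ∈ {-1, 1, 4}; ∂V/∂y = 60(y - 3)(y - 1)(y + 1)(y + 4) = 0 at y ∈ {-4, -1, 1, 3}.
The Hessian is diagonal: diag(V_xx, V_yy). Second derivatives: V_xx(-1)=-120, V_xx(1)=72, V_xx(4)=-180; V_yy(-4)=-6300, V_yy(-1)=1440, V_yy(1)=-1200, V_yy(3)=3360.
Local minima occur where both diagonal entries positive: (1, -1), (1, 3). Count: 2.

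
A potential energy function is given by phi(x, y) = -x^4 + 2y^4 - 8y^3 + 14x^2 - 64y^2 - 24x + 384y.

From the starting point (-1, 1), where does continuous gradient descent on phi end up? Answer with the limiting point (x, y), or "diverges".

phi is separable, so gradient descent decouples: x follows -∂phi/∂x, y follows -∂phi/∂y.
∂phi/∂x = -4(x - 2)(x - 1)(x + 3); at x=-1 this is -48, so x increases.
∂phi/∂y = 8(y - 4)(y - 3)(y + 4); at y=1 this is 240, so y decreases.
x converges to its nearest critical value 1 (a local min of the x-part); y converges to -4. The iterate converges to (1, -4).

(1, -4)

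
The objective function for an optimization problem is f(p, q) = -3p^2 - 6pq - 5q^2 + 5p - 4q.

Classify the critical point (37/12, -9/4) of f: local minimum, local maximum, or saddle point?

The Hessian of f is constant: H = [[-6, -6], [-6, -10]].
det(H) = (-6)·(-10) − (-6)² = 24.
det(H) > 0 and tr(H) = -16 < 0, so H is negative definite and the point is a local maximum.

local maximum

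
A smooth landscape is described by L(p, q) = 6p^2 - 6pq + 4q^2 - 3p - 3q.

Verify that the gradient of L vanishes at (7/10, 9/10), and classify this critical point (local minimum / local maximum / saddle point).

local minimum

∇L = (12p - 6q - 3, -6p + 8q - 3); substituting (7/10, 9/10) gives ∇L = (0, 0), so (7/10, 9/10) is indeed a critical point.
The Hessian of L is constant: H = [[12, -6], [-6, 8]].
det(H) = 12·8 − (-6)² = 60.
det(H) > 0 and tr(H) = 20 > 0, so H is positive definite and the point is a local minimum.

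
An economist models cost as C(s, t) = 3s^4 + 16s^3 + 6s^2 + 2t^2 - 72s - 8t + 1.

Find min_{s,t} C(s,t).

C(s,t) separates as P(s) + Q(t) + 1, so its minimum is min P + min Q + 1.
P'(s) = 12(s - 1)(s + 2)(s + 3) vanishes at s ∈ {-3, -2, 1}; Q'(t) = 4(t - 2) vanishes at t ∈ {2}.
Local minima of P (where P''>0): P(-3)=81, P(1)=-47. Local minima of Q: Q(2)=-8.
So the global minimum of C is P(1) + Q(2) + 1 = -47 − 8 + 1 = -54, attained at (1, 2).

-54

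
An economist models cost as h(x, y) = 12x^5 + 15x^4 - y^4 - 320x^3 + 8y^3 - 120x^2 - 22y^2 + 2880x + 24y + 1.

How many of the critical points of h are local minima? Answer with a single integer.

2

h separates as a function of x plus a function of y, so ∇h=0 decouples.
∂h/∂x = 60(x - 3)(x - 2)(x + 2)(x + 4) = 0 at x ∈ {-4, -2, 2, 3}; ∂h/∂y = -4(y - 3)(y - 2)(y - 1) = 0 at y ∈ {1, 2, 3}.
The Hessian is diagonal: diag(h_xx, h_yy). Second derivatives: h_xx(-4)=-5040, h_xx(-2)=2400, h_xx(2)=-1440, h_xx(3)=2100; h_yy(1)=-8, h_yy(2)=4, h_yy(3)=-8.
Local minima occur where both diagonal entries positive: (-2, 2), (3, 2). Count: 2.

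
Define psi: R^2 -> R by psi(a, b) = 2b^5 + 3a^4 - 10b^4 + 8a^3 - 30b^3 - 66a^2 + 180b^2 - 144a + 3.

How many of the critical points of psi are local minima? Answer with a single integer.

4

psi separates as a function of a plus a function of b, so ∇psi=0 decouples.
∂psi/∂a = 12(a - 3)(a + 1)(a + 4) = 0 at a ∈ {-4, -1, 3}; ∂psi/∂b = 10b(b - 4)(b - 3)(b + 3) = 0 at b ∈ {-3, 0, 3, 4}.
The Hessian is diagonal: diag(psi_aa, psi_bb). Second derivatives: psi_aa(-4)=252, psi_aa(-1)=-144, psi_aa(3)=336; psi_bb(-3)=-1260, psi_bb(0)=360, psi_bb(3)=-180, psi_bb(4)=280.
Local minima occur where both diagonal entries positive: (-4, 0), (-4, 4), (3, 0), (3, 4). Count: 4.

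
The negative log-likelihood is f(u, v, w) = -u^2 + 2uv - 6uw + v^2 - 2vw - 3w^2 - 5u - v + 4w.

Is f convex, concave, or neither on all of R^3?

neither

f is quadratic, so its Hessian is the constant matrix H = [[-2, 2, -6], [2, 2, -2], [-6, -2, -6]].
Leading principal minors: -2, -8, 32.
Neither pattern holds ⇒ H is indefinite ⇒ neither convex nor concave.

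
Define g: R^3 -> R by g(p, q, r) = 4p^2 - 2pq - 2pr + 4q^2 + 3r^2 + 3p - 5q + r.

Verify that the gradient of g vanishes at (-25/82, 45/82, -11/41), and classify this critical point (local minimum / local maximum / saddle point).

∇g = (8p - 2q - 2r + 3, -2p + 8q - 5, -2p + 6r + 1); substituting (-25/82, 45/82, -11/41) gives ∇g = (0, 0, 0), so (-25/82, 45/82, -11/41) is indeed a critical point.
The Hessian is constant: H = [[8, -2, -2], [-2, 8, 0], [-2, 0, 6]].
Leading principal minors: Δ₁ = 8, Δ₂ = 60, Δ₃ = 328.
All leading minors are positive, so H is positive definite: a local minimum.

local minimum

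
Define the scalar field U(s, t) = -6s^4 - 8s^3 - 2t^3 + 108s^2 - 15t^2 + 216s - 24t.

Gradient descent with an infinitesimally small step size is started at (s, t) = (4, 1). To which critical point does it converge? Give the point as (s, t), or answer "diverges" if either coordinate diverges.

U is separable, so gradient descent decouples: s follows -∂U/∂s, t follows -∂U/∂t.
∂U/∂s = -24(s - 3)(s + 1)(s + 3); at s=4 this is -840, so s increases.
∂U/∂t = -6(t + 1)(t + 4); at t=1 this is -60, so t increases.
The s-coordinate has no critical point in that direction and runs off to infinity.

diverges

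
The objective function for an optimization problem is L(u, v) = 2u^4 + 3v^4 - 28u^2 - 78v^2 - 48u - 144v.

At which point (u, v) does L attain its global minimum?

(3, 4)

L(u,v) separates as P(u) + Q(v), so its minimum is min P + min Q.
P'(u) = 8(u - 3)(u + 1)(u + 2) vanishes at u ∈ {-2, -1, 3}; Q'(v) = 12(v - 4)(v + 1)(v + 3) vanishes at v ∈ {-3, -1, 4}.
Local minima of P (where P''>0): P(-2)=16, P(3)=-234. Local minima of Q: Q(-3)=-27, Q(4)=-1056.
So the global minimum of L is P(3) + Q(4) = -234 − 1056 = -1290, attained at (3, 4).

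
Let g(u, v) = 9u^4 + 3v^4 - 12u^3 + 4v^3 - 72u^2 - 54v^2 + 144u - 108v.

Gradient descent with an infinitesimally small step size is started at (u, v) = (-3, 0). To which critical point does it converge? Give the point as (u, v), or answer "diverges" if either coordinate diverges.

g is separable, so gradient descent decouples: u follows -∂g/∂u, v follows -∂g/∂v.
∂g/∂u = 36(u - 2)(u - 1)(u + 2); at u=-3 this is -720, so u increases.
∂g/∂v = 12(v - 3)(v + 1)(v + 3); at v=0 this is -108, so v increases.
u converges to its nearest critical value -2 (a local min of the u-part); v converges to 3. The iterate converges to (-2, 3).

(-2, 3)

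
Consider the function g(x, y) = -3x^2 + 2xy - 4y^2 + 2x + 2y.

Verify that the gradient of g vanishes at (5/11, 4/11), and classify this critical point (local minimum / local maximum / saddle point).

local maximum

∇g = (-6x + 2y + 2, 2x - 8y + 2); substituting (5/11, 4/11) gives ∇g = (0, 0), so (5/11, 4/11) is indeed a critical point.
The Hessian of g is constant: H = [[-6, 2], [2, -8]].
det(H) = (-6)·(-8) − 2² = 44.
det(H) > 0 and tr(H) = -14 < 0, so H is negative definite and the point is a local maximum.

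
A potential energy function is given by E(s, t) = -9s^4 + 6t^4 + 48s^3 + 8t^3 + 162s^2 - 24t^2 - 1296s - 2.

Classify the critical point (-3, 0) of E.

The mixed partial ∂²E/∂s∂t is 0, so the Hessian at any point is diag(E_ss, E_tt) = diag(36(-3s^2 + 8s + 9), 24(3t^2 + 2t - 2)).
At (-3, 0): H = diag(-1512, -48).
Both eigenvalues are negative, so H is negative definite: a local maximum.

local maximum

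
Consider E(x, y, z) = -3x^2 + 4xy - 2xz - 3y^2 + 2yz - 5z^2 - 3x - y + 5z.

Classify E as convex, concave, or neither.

concave

E is quadratic, so its Hessian is the constant matrix H = [[-6, 4, -2], [4, -6, 2], [-2, 2, -10]].
Leading principal minors: -6, 20, -184.
Signs alternate −, +, − ⇒ H ≺ 0 ⇒ concave.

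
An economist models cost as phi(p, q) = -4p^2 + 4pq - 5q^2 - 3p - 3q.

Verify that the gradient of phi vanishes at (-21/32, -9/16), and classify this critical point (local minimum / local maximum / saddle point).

∇phi = (-8p + 4q - 3, 4p - 10q - 3); substituting (-21/32, -9/16) gives ∇phi = (0, 0), so (-21/32, -9/16) is indeed a critical point.
The Hessian of phi is constant: H = [[-8, 4], [4, -10]].
det(H) = (-8)·(-10) − 4² = 64.
det(H) > 0 and tr(H) = -18 < 0, so H is negative definite and the point is a local maximum.

local maximum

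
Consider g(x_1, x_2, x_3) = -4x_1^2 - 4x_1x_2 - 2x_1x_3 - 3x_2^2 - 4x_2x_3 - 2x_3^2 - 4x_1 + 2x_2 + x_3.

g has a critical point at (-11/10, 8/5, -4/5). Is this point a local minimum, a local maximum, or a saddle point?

local maximum

The Hessian is constant: H = [[-8, -4, -2], [-4, -6, -4], [-2, -4, -4]].
Leading principal minors: Δ₁ = -8, Δ₂ = 32, Δ₃ = -40.
The minors alternate sign starting negative (−, +, −), so H is negative definite: a local maximum.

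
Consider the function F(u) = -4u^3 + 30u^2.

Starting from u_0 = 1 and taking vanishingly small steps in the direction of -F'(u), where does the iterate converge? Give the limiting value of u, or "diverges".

0

F'(u) = -12u(u - 5), so F'(1) = 48.
Gradient descent moves in the -F' direction, i.e. u is decreasing.
The nearest critical point in that direction is u = 0, where F'' = 60 > 0 (a local minimum). The iterate converges there.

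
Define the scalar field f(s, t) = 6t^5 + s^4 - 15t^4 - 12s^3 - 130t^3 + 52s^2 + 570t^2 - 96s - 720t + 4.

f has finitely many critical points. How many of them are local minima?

f separates as a function of s plus a function of t, so ∇f=0 decouples.
∂f/∂s = 4(s - 4)(s - 3)(s - 2) = 0 at s ∈ {2, 3, 4}; ∂f/∂t = 30(t - 3)(t - 2)(t - 1)(t + 4) = 0 at t ∈ {-4, 1, 2, 3}.
The Hessian is diagonal: diag(f_ss, f_tt). Second derivatives: f_ss(2)=8, f_ss(3)=-4, f_ss(4)=8; f_tt(-4)=-6300, f_tt(1)=300, f_tt(2)=-180, f_tt(3)=420.
Local minima occur where both diagonal entries positive: (2, 1), (2, 3), (4, 1), (4, 3). Count: 4.

4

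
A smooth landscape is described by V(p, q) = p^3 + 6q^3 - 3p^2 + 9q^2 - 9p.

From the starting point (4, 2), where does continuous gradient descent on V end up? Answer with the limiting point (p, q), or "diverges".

V is separable, so gradient descent decouples: p follows -∂V/∂p, q follows -∂V/∂q.
∂V/∂p = 3(p - 3)(p + 1); at p=4 this is 15, so p decreases.
∂V/∂q = 18q(q + 1); at q=2 this is 108, so q decreases.
p converges to its nearest critical value 3 (a local min of the p-part); q converges to 0. The iterate converges to (3, 0).

(3, 0)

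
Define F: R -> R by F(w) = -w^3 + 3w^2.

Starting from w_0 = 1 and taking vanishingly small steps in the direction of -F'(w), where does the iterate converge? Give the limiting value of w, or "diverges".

0

F'(w) = -3w(w - 2), so F'(1) = 3.
Gradient descent moves in the -F' direction, i.e. w is decreasing.
The nearest critical point in that direction is w = 0, where F'' = 6 > 0 (a local minimum). The iterate converges there.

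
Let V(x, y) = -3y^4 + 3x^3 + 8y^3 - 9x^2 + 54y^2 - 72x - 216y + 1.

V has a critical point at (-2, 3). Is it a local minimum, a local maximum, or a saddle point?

The mixed partial ∂²V/∂x∂y is 0, so the Hessian at any point is diag(V_xx, V_yy) = diag(18(x - 1), 12(-3y^2 + 4y + 9)).
At (-2, 3): H = diag(-54, -72).
Both eigenvalues are negative, so H is negative definite: a local maximum.

local maximum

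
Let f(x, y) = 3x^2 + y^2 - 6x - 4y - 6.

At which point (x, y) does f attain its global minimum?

f(x,y) separates as P(x) + Q(y) − 6, so its minimum is min P + min Q − 6.
P'(x) = 6x - 6 vanishes at x ∈ {1}; Q'(y) = 2y - 4 vanishes at y ∈ {2}.
Local minima of P (where P''>0): P(1)=-3. Local minima of Q: Q(2)=-4.
So the global minimum of f is P(1) + Q(2) − 6 = -3 − 4 − 6 = -13, attained at (1, 2).

(1, 2)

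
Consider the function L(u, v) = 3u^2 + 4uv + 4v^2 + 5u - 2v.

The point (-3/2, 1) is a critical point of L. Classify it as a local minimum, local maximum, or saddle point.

The Hessian of L is constant: H = [[6, 4], [4, 8]].
det(H) = 6·8 − 4² = 32.
det(H) > 0 and tr(H) = 14 > 0, so H is positive definite and the point is a local minimum.

local minimum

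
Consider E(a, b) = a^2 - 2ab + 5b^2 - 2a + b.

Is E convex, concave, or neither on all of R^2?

convex

E is quadratic, so its Hessian is the constant matrix H = [[2, -2], [-2, 10]].
det(H) = 16, tr(H) = 12.
det(H) > 0 and tr(H) > 0, so H is positive definite everywhere: convex.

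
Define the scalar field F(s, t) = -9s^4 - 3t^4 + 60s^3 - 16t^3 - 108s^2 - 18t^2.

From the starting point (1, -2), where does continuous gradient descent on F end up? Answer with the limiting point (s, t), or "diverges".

F is separable, so gradient descent decouples: s follows -∂F/∂s, t follows -∂F/∂t.
∂F/∂s = -36s(s - 3)(s - 2); at s=1 this is -72, so s increases.
∂F/∂t = -12t(t + 1)(t + 3); at t=-2 this is -24, so t increases.
s converges to its nearest critical value 2 (a local min of the s-part); t converges to -1. The iterate converges to (2, -1).

(2, -1)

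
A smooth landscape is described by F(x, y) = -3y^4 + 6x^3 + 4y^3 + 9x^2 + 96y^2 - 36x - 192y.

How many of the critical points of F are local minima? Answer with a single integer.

F separates as a function of x plus a function of y, so ∇F=0 decouples.
∂F/∂x = 18(x - 1)(x + 2) = 0 at x ∈ {-2, 1}; ∂F/∂y = -12(y - 4)(y - 1)(y + 4) = 0 at y ∈ {-4, 1, 4}.
The Hessian is diagonal: diag(F_xx, F_yy). Second derivatives: F_xx(-2)=-54, F_xx(1)=54; F_yy(-4)=-480, F_yy(1)=180, F_yy(4)=-288.
Local minima occur where both diagonal entries positive: (1, 1). Count: 1.

1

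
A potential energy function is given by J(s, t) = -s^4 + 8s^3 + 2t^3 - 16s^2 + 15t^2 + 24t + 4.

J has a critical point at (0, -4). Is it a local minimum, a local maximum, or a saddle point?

The mixed partial ∂²J/∂s∂t is 0, so the Hessian at any point is diag(J_ss, J_tt) = diag(4(-3s^2 + 12s - 8), 6(2t + 5)).
At (0, -4): H = diag(-32, -18).
Both eigenvalues are negative, so H is negative definite: a local maximum.

local maximum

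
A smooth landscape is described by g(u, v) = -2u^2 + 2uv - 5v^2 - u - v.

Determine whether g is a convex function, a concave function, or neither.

concave

g is quadratic, so its Hessian is the constant matrix H = [[-4, 2], [2, -10]].
det(H) = 36, tr(H) = -14.
det(H) > 0 and tr(H) < 0, so H is negative definite everywhere: concave.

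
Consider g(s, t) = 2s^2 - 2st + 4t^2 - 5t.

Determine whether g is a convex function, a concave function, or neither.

g is quadratic, so its Hessian is the constant matrix H = [[4, -2], [-2, 8]].
det(H) = 28, tr(H) = 12.
det(H) > 0 and tr(H) > 0, so H is positive definite everywhere: convex.

convex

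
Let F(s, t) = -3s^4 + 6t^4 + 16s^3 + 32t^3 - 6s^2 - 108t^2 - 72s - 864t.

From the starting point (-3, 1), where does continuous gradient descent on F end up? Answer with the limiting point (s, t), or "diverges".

F is separable, so gradient descent decouples: s follows -∂F/∂s, t follows -∂F/∂t.
∂F/∂s = -12(s - 3)(s - 2)(s + 1); at s=-3 this is 720, so s decreases.
∂F/∂t = 24(t - 3)(t + 3)(t + 4); at t=1 this is -960, so t increases.
The s-coordinate has no critical point in that direction and runs off to infinity.

diverges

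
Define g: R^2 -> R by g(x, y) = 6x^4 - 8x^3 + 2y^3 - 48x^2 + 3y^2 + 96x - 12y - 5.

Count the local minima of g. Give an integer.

g separates as a function of x plus a function of y, so ∇g=0 decouples.
∂g/∂x = 24(x - 2)(x - 1)(x + 2) = 0 at x ∈ {-2, 1, 2}; ∂g/∂y = 6(y - 1)(y + 2) = 0 at y ∈ {-2, 1}.
The Hessian is diagonal: diag(g_xx, g_yy). Second derivatives: g_xx(-2)=288, g_xx(1)=-72, g_xx(2)=96; g_yy(-2)=-18, g_yy(1)=18.
Local minima occur where both diagonal entries positive: (-2, 1), (2, 1). Count: 2.

2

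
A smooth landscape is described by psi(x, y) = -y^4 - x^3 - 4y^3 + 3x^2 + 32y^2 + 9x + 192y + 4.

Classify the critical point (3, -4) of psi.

The mixed partial ∂²psi/∂x∂y is 0, so the Hessian at any point is diag(psi_xx, psi_yy) = diag(6(-x + 1), 4(-3y^2 - 6y + 16)).
At (3, -4): H = diag(-12, -32).
Both eigenvalues are negative, so H is negative definite: a local maximum.

local maximum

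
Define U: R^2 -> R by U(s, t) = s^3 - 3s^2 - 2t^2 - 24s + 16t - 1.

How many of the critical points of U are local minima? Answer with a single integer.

0

U separates as a function of s plus a function of t, so ∇U=0 decouples.
∂U/∂s = 3(s - 4)(s + 2) = 0 at s ∈ {-2, 4}; ∂U/∂t = -4(t - 4) = 0 at t ∈ {4}.
The Hessian is diagonal: diag(U_ss, U_tt). Second derivatives: U_ss(-2)=-18, U_ss(4)=18; U_tt(4)=-4.
Local minima occur where both diagonal entries positive: none. Count: 0.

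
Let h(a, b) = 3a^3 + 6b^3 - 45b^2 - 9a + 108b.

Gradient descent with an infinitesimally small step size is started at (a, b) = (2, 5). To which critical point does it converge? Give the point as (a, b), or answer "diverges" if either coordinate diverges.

(1, 3)

h is separable, so gradient descent decouples: a follows -∂h/∂a, b follows -∂h/∂b.
∂h/∂a = 9(a - 1)(a + 1); at a=2 this is 27, so a decreases.
∂h/∂b = 18(b - 3)(b - 2); at b=5 this is 108, so b decreases.
a converges to its nearest critical value 1 (a local min of the a-part); b converges to 3. The iterate converges to (1, 3).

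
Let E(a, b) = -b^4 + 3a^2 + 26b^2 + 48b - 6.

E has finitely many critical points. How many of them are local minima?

E separates as a function of a plus a function of b, so ∇E=0 decouples.
∂E/∂a = 6a = 0 at a ∈ {0}; ∂E/∂b = -4(b - 4)(b + 1)(b + 3) = 0 at b ∈ {-3, -1, 4}.
The Hessian is diagonal: diag(E_aa, E_bb). Second derivatives: E_aa(0)=6; E_bb(-3)=-56, E_bb(-1)=40, E_bb(4)=-140.
Local minima occur where both diagonal entries positive: (0, -1). Count: 1.

1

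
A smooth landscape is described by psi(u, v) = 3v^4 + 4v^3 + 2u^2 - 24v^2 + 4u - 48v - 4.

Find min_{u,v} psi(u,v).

-118

psi(u,v) separates as P(u) + Q(v) − 4, so its minimum is min P + min Q − 4.
P'(u) = 4u + 4 vanishes at u ∈ {-1}; Q'(v) = 12(v - 2)(v + 1)(v + 2) vanishes at v ∈ {-2, -1, 2}.
Local minima of P (where P''>0): P(-1)=-2. Local minima of Q: Q(-2)=16, Q(2)=-112.
So the global minimum of psi is P(-1) + Q(2) − 4 = -2 − 112 − 4 = -118, attained at (-1, 2).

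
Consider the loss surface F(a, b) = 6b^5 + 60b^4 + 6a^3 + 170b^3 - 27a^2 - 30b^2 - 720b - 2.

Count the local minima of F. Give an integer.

F separates as a function of a plus a function of b, so ∇F=0 decouples.
∂F/∂a = 18a(a - 3) = 0 at a ∈ {0, 3}; ∂F/∂b = 30(b - 1)(b + 2)(b + 3)(b + 4) = 0 at b ∈ {-4, -3, -2, 1}.
The Hessian is diagonal: diag(F_aa, F_bb). Second derivatives: F_aa(0)=-54, F_aa(3)=54; F_bb(-4)=-300, F_bb(-3)=120, F_bb(-2)=-180, F_bb(1)=1800.
Local minima occur where both diagonal entries positive: (3, -3), (3, 1). Count: 2.

2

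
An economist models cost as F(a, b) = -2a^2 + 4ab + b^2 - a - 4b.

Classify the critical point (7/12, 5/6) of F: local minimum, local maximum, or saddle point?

saddle point

The Hessian of F is constant: H = [[-4, 4], [4, 2]].
det(H) = (-4)·2 − 4² = -24.
Since det(H) < 0, H is indefinite and the critical point is a saddle point.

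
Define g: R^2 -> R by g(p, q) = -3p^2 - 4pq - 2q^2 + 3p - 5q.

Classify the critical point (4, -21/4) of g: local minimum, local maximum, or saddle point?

The Hessian of g is constant: H = [[-6, -4], [-4, -4]].
det(H) = (-6)·(-4) − (-4)² = 8.
det(H) > 0 and tr(H) = -10 < 0, so H is negative definite and the point is a local maximum.

local maximum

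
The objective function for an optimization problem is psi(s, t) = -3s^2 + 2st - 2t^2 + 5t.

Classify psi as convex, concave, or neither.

psi is quadratic, so its Hessian is the constant matrix H = [[-6, 2], [2, -4]].
det(H) = 20, tr(H) = -10.
det(H) > 0 and tr(H) < 0, so H is negative definite everywhere: concave.

concave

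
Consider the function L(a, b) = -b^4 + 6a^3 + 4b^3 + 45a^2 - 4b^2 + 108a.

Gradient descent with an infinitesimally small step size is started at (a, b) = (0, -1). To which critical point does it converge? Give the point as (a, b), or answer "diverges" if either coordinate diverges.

diverges

L is separable, so gradient descent decouples: a follows -∂L/∂a, b follows -∂L/∂b.
∂L/∂a = 18(a + 2)(a + 3); at a=0 this is 108, so a decreases.
∂L/∂b = -4b(b - 2)(b - 1); at b=-1 this is 24, so b decreases.
The b-coordinate has no critical point in that direction and runs off to infinity.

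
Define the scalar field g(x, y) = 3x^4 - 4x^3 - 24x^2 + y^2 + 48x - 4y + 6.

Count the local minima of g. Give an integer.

g separates as a function of x plus a function of y, so ∇g=0 decouples.
∂g/∂x = 12(x - 2)(x - 1)(x + 2) = 0 at x ∈ {-2, 1, 2}; ∂g/∂y = 2(y - 2) = 0 at y ∈ {2}.
The Hessian is diagonal: diag(g_xx, g_yy). Second derivatives: g_xx(-2)=144, g_xx(1)=-36, g_xx(2)=48; g_yy(2)=2.
Local minima occur where both diagonal entries positive: (-2, 2), (2, 2). Count: 2.

2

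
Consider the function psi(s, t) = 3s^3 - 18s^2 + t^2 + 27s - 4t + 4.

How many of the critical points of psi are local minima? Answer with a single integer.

psi separates as a function of s plus a function of t, so ∇psi=0 decouples.
∂psi/∂s = 9(s - 3)(s - 1) = 0 at s ∈ {1, 3}; ∂psi/∂t = 2(t - 2) = 0 at t ∈ {2}.
The Hessian is diagonal: diag(psi_ss, psi_tt). Second derivatives: psi_ss(1)=-18, psi_ss(3)=18; psi_tt(2)=2.
Local minima occur where both diagonal entries positive: (3, 2). Count: 1.

1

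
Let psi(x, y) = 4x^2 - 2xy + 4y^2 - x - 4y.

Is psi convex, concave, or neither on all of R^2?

psi is quadratic, so its Hessian is the constant matrix H = [[8, -2], [-2, 8]].
det(H) = 60, tr(H) = 16.
det(H) > 0 and tr(H) > 0, so H is positive definite everywhere: convex.

convex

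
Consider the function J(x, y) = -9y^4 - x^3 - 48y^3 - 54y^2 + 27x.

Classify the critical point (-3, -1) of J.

local minimum

The mixed partial ∂²J/∂x∂y is 0, so the Hessian at any point is diag(J_xx, J_yy) = diag(-6x, -36(3y^2 + 8y + 3)).
At (-3, -1): H = diag(18, 72).
Both eigenvalues are positive, so H is positive definite: a local minimum.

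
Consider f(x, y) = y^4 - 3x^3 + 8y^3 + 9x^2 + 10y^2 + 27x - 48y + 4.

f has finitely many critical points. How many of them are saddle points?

3

f separates as a function of x plus a function of y, so ∇f=0 decouples.
∂f/∂x = -9(x - 3)(x + 1) = 0 at x ∈ {-1, 3}; ∂f/∂y = 4(y - 1)(y + 3)(y + 4) = 0 at y ∈ {-4, -3, 1}.
The Hessian is diagonal: diag(f_xx, f_yy). Second derivatives: f_xx(-1)=36, f_xx(3)=-36; f_yy(-4)=20, f_yy(-3)=-16, f_yy(1)=80.
Saddle points occur where the two diagonal entries have opposite signs: (-1, -3), (3, -4), (3, 1). Count: 3.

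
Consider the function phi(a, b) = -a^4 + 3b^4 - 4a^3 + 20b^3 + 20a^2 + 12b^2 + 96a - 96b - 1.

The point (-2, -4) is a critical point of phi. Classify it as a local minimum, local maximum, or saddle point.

The mixed partial ∂²phi/∂a∂b is 0, so the Hessian at any point is diag(phi_aa, phi_bb) = diag(4(-3a^2 - 6a + 10), 12(3b^2 + 10b + 2)).
At (-2, -4): H = diag(40, 120).
Both eigenvalues are positive, so H is positive definite: a local minimum.

local minimum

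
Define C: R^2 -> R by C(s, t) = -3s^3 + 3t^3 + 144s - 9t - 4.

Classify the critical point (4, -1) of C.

The mixed partial ∂²C/∂s∂t is 0, so the Hessian at any point is diag(C_ss, C_tt) = diag(-18s, 18t).
At (4, -1): H = diag(-72, -18).
Both eigenvalues are negative, so H is negative definite: a local maximum.

local maximum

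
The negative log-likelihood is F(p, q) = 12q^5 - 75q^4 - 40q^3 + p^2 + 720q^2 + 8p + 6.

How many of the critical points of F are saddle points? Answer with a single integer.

F separates as a function of p plus a function of q, so ∇F=0 decouples.
∂F/∂p = 2(p + 4) = 0 at p ∈ {-4}; ∂F/∂q = 60q(q - 4)(q - 3)(q + 2) = 0 at q ∈ {-2, 0, 3, 4}.
The Hessian is diagonal: diag(F_pp, F_qq). Second derivatives: F_pp(-4)=2; F_qq(-2)=-3600, F_qq(0)=1440, F_qq(3)=-900, F_qq(4)=1440.
Saddle points occur where the two diagonal entries have opposite signs: (-4, -2), (-4, 3). Count: 2.

2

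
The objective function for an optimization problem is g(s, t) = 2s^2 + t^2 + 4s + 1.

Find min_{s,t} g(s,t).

g(s,t) separates as P(s) + Q(t) + 1, so its minimum is min P + min Q + 1.
P'(s) = 4s + 4 vanishes at s ∈ {-1}; Q'(t) = 2t vanishes at t ∈ {0}.
Local minima of P (where P''>0): P(-1)=-2. Local minima of Q: Q(0)=0.
So the global minimum of g is P(-1) + Q(0) + 1 = -2 + 0 + 1 = -1, attained at (-1, 0).

-1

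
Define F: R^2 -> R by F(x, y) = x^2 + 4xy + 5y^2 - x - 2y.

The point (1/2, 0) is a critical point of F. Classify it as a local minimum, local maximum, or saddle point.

local minimum

The Hessian of F is constant: H = [[2, 4], [4, 10]].
det(H) = 2·10 − 4² = 4.
det(H) > 0 and tr(H) = 12 > 0, so H is positive definite and the point is a local minimum.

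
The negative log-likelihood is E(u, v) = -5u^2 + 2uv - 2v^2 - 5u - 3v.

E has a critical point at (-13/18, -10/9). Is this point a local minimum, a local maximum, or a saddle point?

local maximum

The Hessian of E is constant: H = [[-10, 2], [2, -4]].
det(H) = (-10)·(-4) − 2² = 36.
det(H) > 0 and tr(H) = -14 < 0, so H is negative definite and the point is a local maximum.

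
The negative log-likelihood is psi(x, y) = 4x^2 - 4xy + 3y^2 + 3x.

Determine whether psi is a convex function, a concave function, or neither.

convex

psi is quadratic, so its Hessian is the constant matrix H = [[8, -4], [-4, 6]].
det(H) = 32, tr(H) = 14.
det(H) > 0 and tr(H) > 0, so H is positive definite everywhere: convex.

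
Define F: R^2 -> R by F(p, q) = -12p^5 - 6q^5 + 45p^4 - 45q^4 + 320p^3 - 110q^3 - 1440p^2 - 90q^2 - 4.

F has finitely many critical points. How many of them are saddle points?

F separates as a function of p plus a function of q, so ∇F=0 decouples.
∂F/∂p = -60p(p - 4)(p - 3)(p + 4) = 0 at p ∈ {-4, 0, 3, 4}; ∂F/∂q = -30q(q + 1)(q + 2)(q + 3) = 0 at q ∈ {-3, -2, -1, 0}.
The Hessian is diagonal: diag(F_pp, F_qq). Second derivatives: F_pp(-4)=13440, F_pp(0)=-2880, F_pp(3)=1260, F_pp(4)=-1920; F_qq(-3)=180, F_qq(-2)=-60, F_qq(-1)=60, F_qq(0)=-180.
Saddle points occur where the two diagonal entries have opposite signs: (-4, -2), (-4, 0), (0, -3), (0, -1), (3, -2), (3, 0), (4, -3), (4, -1). Count: 8.

8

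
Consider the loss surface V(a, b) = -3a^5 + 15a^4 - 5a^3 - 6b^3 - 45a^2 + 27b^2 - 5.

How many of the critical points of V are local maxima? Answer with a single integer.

2

V separates as a function of a plus a function of b, so ∇V=0 decouples.
∂V/∂a = -15a(a - 3)(a - 2)(a + 1) = 0 at a ∈ {-1, 0, 2, 3}; ∂V/∂b = -18b(b - 3) = 0 at b ∈ {0, 3}.
The Hessian is diagonal: diag(V_aa, V_bb). Second derivatives: V_aa(-1)=180, V_aa(0)=-90, V_aa(2)=90, V_aa(3)=-180; V_bb(0)=54, V_bb(3)=-54.
Local maxima occur where both diagonal entries negative: (0, 3), (3, 3). Count: 2.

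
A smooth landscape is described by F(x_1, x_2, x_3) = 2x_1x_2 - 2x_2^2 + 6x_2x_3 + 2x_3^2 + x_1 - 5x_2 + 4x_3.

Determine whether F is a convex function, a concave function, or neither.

F is quadratic, so its Hessian is the constant matrix H = [[0, 2, 0], [2, -4, 6], [0, 6, 4]].
Leading principal minors: 0, -4, -16.
Neither pattern holds ⇒ H is indefinite ⇒ neither convex nor concave.

neither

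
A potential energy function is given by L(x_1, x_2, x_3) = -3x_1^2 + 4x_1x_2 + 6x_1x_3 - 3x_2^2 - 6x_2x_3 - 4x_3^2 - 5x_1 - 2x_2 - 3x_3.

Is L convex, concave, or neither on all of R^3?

L is quadratic, so its Hessian is the constant matrix H = [[-6, 4, 6], [4, -6, -6], [6, -6, -8]].
Leading principal minors: -6, 20, -16.
Signs alternate −, +, − ⇒ H ≺ 0 ⇒ concave.

concave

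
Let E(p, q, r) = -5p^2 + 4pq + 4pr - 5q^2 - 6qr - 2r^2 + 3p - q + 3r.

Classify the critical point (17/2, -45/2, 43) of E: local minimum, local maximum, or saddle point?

local maximum

The Hessian is constant: H = [[-10, 4, 4], [4, -10, -6], [4, -6, -4]].
Leading principal minors: Δ₁ = -10, Δ₂ = 84, Δ₃ = -8.
The minors alternate sign starting negative (−, +, −), so H is negative definite: a local maximum.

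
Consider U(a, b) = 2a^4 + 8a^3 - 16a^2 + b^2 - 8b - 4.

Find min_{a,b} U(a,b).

-276

U(a,b) separates as P(a) + Q(b) − 4, so its minimum is min P + min Q − 4.
P'(a) = 8a(a - 1)(a + 4) vanishes at a ∈ {-4, 0, 1}; Q'(b) = 2b - 8 vanishes at b ∈ {4}.
Local minima of P (where P''>0): P(-4)=-256, P(1)=-6. Local minima of Q: Q(4)=-16.
So the global minimum of U is P(-4) + Q(4) − 4 = -256 − 16 − 4 = -276, attained at (-4, 4).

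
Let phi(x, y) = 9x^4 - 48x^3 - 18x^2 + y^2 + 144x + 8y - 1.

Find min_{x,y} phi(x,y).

phi(x,y) separates as P(x) + Q(y) − 1, so its minimum is min P + min Q − 1.
P'(x) = 36(x - 4)(x - 1)(x + 1) vanishes at x ∈ {-1, 1, 4}; Q'(y) = 2y + 8 vanishes at y ∈ {-4}.
Local minima of P (where P''>0): P(-1)=-105, P(4)=-480. Local minima of Q: Q(-4)=-16.
So the global minimum of phi is P(4) + Q(-4) − 1 = -480 − 16 − 1 = -497, attained at (4, -4).

-497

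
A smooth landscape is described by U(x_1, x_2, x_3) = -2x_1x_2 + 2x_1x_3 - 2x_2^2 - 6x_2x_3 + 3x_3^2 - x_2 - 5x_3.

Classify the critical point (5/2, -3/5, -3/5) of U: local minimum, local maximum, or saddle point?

The Hessian is constant: H = [[0, -2, 2], [-2, -4, -6], [2, -6, 6]].
Leading principal minors: Δ₁ = 0, Δ₂ = -4, Δ₃ = 40.
The minors fit neither the all-positive nor the alternating-sign pattern, so H is indefinite: a saddle point.

saddle point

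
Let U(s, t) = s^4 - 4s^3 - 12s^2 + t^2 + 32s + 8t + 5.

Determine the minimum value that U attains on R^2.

U(s,t) separates as P(s) + Q(t) + 5, so its minimum is min P + min Q + 5.
P'(s) = 4(s - 4)(s - 1)(s + 2) vanishes at s ∈ {-2, 1, 4}; Q'(t) = 2(t + 4) vanishes at t ∈ {-4}.
Local minima of P (where P''>0): P(-2)=-64, P(4)=-64. Local minima of Q: Q(-4)=-16.
So the global minimum of U is P(-2) + Q(-4) + 5 = -64 − 16 + 5 = -75, attained at (-2, -4).

-75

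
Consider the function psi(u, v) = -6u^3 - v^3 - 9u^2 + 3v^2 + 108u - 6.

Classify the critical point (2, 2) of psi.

local maximum

The mixed partial ∂²psi/∂u∂v is 0, so the Hessian at any point is diag(psi_uu, psi_vv) = diag(-18(2u + 1), 6(-v + 1)).
At (2, 2): H = diag(-90, -6).
Both eigenvalues are negative, so H is negative definite: a local maximum.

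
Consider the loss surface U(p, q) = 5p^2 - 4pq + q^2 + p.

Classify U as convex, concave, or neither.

U is quadratic, so its Hessian is the constant matrix H = [[10, -4], [-4, 2]].
det(H) = 4, tr(H) = 12.
det(H) > 0 and tr(H) > 0, so H is positive definite everywhere: convex.

convex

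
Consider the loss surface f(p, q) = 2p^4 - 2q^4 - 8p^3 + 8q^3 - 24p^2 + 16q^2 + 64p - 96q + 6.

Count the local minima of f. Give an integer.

f separates as a function of p plus a function of q, so ∇f=0 decouples.
∂f/∂p = 8(p - 4)(p - 1)(p + 2) = 0 at p ∈ {-2, 1, 4}; ∂f/∂q = -8(q - 3)(q - 2)(q + 2) = 0 at q ∈ {-2, 2, 3}.
The Hessian is diagonal: diag(f_pp, f_qq). Second derivatives: f_pp(-2)=144, f_pp(1)=-72, f_pp(4)=144; f_qq(-2)=-160, f_qq(2)=32, f_qq(3)=-40.
Local minima occur where both diagonal entries positive: (-2, 2), (4, 2). Count: 2.

2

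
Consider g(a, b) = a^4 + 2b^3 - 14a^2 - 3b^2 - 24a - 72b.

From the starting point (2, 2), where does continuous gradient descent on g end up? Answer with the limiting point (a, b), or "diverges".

g is separable, so gradient descent decouples: a follows -∂g/∂a, b follows -∂g/∂b.
∂g/∂a = 4(a - 3)(a + 1)(a + 2); at a=2 this is -48, so a increases.
∂g/∂b = 6(b - 4)(b + 3); at b=2 this is -60, so b increases.
a converges to its nearest critical value 3 (a local min of the a-part); b converges to 4. The iterate converges to (3, 4).

(3, 4)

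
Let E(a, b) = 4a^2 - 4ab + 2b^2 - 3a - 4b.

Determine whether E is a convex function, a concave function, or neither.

E is quadratic, so its Hessian is the constant matrix H = [[8, -4], [-4, 4]].
det(H) = 16, tr(H) = 12.
det(H) > 0 and tr(H) > 0, so H is positive definite everywhere: convex.

convex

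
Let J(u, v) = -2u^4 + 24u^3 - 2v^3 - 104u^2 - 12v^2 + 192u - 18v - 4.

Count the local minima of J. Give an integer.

1

J separates as a function of u plus a function of v, so ∇J=0 decouples.
∂J/∂u = -8(u - 4)(u - 3)(u - 2) = 0 at u ∈ {2, 3, 4}; ∂J/∂v = -6(v + 1)(v + 3) = 0 at v ∈ {-3, -1}.
The Hessian is diagonal: diag(J_uu, J_vv). Second derivatives: J_uu(2)=-16, J_uu(3)=8, J_uu(4)=-16; J_vv(-3)=12, J_vv(-1)=-12.
Local minima occur where both diagonal entries positive: (3, -3). Count: 1.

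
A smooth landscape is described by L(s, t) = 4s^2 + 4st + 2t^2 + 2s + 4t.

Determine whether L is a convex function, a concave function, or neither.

convex

L is quadratic, so its Hessian is the constant matrix H = [[8, 4], [4, 4]].
det(H) = 16, tr(H) = 12.
det(H) > 0 and tr(H) > 0, so H is positive definite everywhere: convex.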